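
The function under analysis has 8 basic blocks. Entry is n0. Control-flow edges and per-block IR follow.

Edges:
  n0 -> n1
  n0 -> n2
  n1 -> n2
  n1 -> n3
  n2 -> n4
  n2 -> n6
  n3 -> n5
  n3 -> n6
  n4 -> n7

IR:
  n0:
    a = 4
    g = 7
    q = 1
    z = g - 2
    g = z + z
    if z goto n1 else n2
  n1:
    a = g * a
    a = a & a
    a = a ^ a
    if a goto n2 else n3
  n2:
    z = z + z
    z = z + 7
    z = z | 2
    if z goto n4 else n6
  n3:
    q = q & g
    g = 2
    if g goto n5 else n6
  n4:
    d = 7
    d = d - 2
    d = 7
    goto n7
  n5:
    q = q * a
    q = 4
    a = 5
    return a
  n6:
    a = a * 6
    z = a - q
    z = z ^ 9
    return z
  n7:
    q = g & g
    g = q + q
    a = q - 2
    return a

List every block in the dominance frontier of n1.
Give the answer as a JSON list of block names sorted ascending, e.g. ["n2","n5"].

idom tree: n1←n0 n2←n0 n3←n1 n4←n2 n5←n3 n6←n0 n7←n4
Dom at joins:
  n2: preds {n0,n1}: {n0} ∩ {n0,n1} = {n0}; idom=n0
  n6: preds {n2,n3}: {n0,n2} ∩ {n0,n1,n3} = {n0}; idom=n0

DF derivation:
  n2←n0: walk · to n0
  n2←n1: walk n1 to n0
  n6←n2: walk n2 to n0
  n6←n3: walk n3→n1 to n0
  n0 → ∅
  n1 → {n2,n6}
  n2 → {n6}
  n3 → {n6}
  n4 → ∅
  n5 → ∅
  n6 → ∅
  n7 → ∅

DF(n1) = ["n2", "n6"]

Answer: ["n2", "n6"]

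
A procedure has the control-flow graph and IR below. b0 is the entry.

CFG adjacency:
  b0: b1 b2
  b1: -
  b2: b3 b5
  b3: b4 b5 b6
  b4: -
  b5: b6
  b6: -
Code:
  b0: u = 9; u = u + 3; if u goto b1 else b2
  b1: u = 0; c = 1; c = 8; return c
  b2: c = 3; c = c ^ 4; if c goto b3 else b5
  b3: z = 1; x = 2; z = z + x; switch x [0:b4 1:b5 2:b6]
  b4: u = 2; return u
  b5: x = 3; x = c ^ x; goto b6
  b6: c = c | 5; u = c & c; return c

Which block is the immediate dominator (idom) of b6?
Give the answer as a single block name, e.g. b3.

Answer: b2

Derivation:
idom tree: b1←b0 b2←b0 b3←b2 b4←b3 b5←b2 b6←b2
Join-block Dom:
  b5: preds {b2,b3}: {b0,b2} ∩ {b0,b2,b3} = {b0,b2}; idom=b2
  b6: preds {b3,b5}: {b0,b2,b3} ∩ {b0,b2,b5} = {b0,b2}; idom=b2

idom(b6) = b2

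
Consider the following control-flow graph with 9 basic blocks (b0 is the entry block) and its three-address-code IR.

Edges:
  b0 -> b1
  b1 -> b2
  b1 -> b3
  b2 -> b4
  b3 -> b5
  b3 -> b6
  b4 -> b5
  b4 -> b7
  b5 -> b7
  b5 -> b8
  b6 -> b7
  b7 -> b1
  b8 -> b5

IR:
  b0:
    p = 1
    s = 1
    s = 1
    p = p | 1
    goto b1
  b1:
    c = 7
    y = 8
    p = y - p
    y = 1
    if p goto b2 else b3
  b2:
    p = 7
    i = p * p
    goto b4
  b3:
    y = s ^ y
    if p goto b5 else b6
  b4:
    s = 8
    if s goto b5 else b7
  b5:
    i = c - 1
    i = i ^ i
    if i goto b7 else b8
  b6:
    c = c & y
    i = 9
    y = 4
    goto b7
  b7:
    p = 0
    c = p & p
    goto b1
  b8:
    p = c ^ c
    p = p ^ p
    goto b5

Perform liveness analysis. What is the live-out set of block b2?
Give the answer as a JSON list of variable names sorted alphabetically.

def/use:
  b0 def {p,s} use ∅
  b1 def {c,p,y} use {p}
  b2 def {i,p} use ∅
  b3 def {y} use {p,s,y}
  b4 def {s} use ∅
  b5 def {i} use {c}
  b6 def {c,i,y} use {c,y}
  b7 def {c,p} use ∅
  b8 def {p} use {c}

Backward fixpoint:
  b0 li=∅ lo={p,s}
  b1 li={p,s} lo={c,p,s,y}
  b2 li={c} lo={c}
  b3 li={c,p,s,y} lo={c,s,y}
  b4 li={c} lo={c,s}
  b5 li={c,s} lo={c,s}
  b6 li={c,s,y} lo={s}
  b7 li={s} lo={p,s}
  b8 li={c,s} lo={c,s}

live-out(b2) = ["c"]

Answer: ["c"]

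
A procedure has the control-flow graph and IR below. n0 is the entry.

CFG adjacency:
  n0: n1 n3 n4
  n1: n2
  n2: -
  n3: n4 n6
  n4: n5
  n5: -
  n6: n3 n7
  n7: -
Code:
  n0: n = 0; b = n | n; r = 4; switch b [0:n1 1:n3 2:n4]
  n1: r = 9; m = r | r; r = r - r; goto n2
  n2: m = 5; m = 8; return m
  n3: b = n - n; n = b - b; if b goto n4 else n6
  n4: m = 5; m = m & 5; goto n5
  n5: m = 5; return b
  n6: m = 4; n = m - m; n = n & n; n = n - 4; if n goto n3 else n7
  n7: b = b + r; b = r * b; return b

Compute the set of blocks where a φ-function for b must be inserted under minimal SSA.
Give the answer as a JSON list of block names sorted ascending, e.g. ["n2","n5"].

idom tree: n1←n0 n2←n1 n3←n0 n4←n0 n5←n4 n6←n3 n7←n6
Join-block Dom:
  n3: preds {n0,n6}: {n0} ∩ {n0,n3,n6} = {n0}; idom=n0
  n4: preds {n0,n3}: {n0} ∩ {n0,n3} = {n0}; idom=n0

DF walk-up:
  n3←n0: walk · to n0
  n3←n6: walk n6→n3 to n0
  n4←n0: walk · to n0
  n4←n3: walk n3 to n0
  DF(n0)=∅
  DF(n1)=∅
  DF(n2)=∅
  DF(n3)={n3,n4}
  DF(n4)=∅
  DF(n5)=∅
  DF(n6)={n3}
  DF(n7)=∅

φ for b: defs {n0,n3,n7}
  DF⁺ = {n3,n4}

Answer: ["n3", "n4"]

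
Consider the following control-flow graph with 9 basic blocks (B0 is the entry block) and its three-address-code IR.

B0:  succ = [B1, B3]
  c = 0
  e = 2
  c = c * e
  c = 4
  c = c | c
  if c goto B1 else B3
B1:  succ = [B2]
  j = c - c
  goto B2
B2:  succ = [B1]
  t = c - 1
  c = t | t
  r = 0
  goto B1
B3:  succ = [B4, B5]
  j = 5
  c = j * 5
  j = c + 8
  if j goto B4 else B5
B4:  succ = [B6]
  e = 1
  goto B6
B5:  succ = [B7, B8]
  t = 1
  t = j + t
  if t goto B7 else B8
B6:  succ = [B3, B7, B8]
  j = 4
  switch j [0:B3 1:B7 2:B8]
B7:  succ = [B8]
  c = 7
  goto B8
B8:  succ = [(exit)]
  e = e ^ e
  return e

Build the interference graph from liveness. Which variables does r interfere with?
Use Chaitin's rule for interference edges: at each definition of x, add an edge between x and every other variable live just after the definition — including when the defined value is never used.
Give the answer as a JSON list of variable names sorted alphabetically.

Answer: ["c"]

Working:
Per-block:
  B0: {c,e} / ∅
  B1: {j} / {c}
  B2: {c,r,t} / {c}
  B3: {c,j} / ∅
  B4: {e} / ∅
  B5: {t} / {j}
  B6: {j} / ∅
  B7: {c} / ∅
  B8: {e} / {e}

Backward fixpoint:
  B0: in=∅ out={c,e}
  B1: in={c} out={c}
  B2: in={c} out={c}
  B3: in={e} out={e,j}
  B4: in=∅ out={e}
  B5: in={e,j} out={e}
  B6: in={e} out={e}
  B7: in={e} out={e}
  B8: in={e} out=∅

Conflict graph:
  c↔{e,j,r}
  e↔{c,j,t}
  j↔{c,e,t}
  r↔{c}
  t↔{e,j}

N(r) = ["c"]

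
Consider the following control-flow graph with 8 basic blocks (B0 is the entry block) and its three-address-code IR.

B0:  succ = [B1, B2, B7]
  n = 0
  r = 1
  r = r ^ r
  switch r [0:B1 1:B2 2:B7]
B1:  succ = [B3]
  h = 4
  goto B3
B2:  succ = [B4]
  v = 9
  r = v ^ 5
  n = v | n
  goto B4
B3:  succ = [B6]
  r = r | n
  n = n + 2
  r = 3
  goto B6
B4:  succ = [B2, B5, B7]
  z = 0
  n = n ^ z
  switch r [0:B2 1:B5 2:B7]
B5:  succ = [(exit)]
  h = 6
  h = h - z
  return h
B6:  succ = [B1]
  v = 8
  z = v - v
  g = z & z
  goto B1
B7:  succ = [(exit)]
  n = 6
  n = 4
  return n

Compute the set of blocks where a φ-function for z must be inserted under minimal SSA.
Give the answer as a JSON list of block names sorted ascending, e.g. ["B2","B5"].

Answer: ["B1", "B2", "B7"]

Derivation:
idom tree: B1←B0 B2←B0 B3←B1 B4←B2 B5←B4 B6←B3 B7←B0
Dom∩ at merges:
  B1: preds {B0,B6}: {B0} ∩ {B0,B1,B3,B6} = {B0}; idom=B0
  B2: preds {B0,B4}: {B0} ∩ {B0,B2,B4} = {B0}; idom=B0
  B7: preds {B0,B4}: {B0} ∩ {B0,B2,B4} = {B0}; idom=B0

DF walk-up:
  B1←B0: walk · to B0
  B1←B6: walk B6→B3→B1 to B0
  B2←B0: walk · to B0
  B2←B4: walk B4→B2 to B0
  B7←B0: walk · to B0
  B7←B4: walk B4→B2 to B0
  DF(B0)=∅
  DF(B1)={B1}
  DF(B2)={B2,B7}
  DF(B3)={B1}
  DF(B4)={B2,B7}
  DF(B5)=∅
  DF(B6)={B1}
  DF(B7)=∅

φ for z: defs {B4,B6}
  DF⁺ = {B1,B2,B7}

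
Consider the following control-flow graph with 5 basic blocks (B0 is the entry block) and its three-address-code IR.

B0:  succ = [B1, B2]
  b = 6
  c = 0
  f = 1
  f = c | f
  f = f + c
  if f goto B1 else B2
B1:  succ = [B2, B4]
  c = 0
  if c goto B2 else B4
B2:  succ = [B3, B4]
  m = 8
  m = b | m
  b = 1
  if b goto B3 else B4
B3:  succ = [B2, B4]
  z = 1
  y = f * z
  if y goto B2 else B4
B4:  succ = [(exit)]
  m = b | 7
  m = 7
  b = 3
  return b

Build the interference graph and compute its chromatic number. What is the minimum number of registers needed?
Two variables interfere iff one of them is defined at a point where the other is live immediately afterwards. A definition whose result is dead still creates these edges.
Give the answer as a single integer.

def/use:
  B0: def={b,c,f} ue=∅
  B1: def={c} ue=∅
  B2: def={b,m} ue={b}
  B3: def={y,z} ue={f}
  B4: def={b,m} ue={b}

Backward fixpoint:
  B0 li=∅ lo={b,f}
  B1 li={b,f} lo={b,f}
  B2 li={b,f} lo={b,f}
  B3 li={b,f} lo={b,f}
  B4 li={b} lo=∅

Interference:
  b — {c,f,m,y,z}
  c — {b,f}
  f — {b,c,m,y,z}
  m — {b,f}
  y — {b,f}
  z — {b,f}

Chromatic number:
  clique {b,c,f} ⇒ need ≥ 3
  3-colouring: c0={b}  c1={f}  c2={c,m,y,z}
  χ = 3

Answer: 3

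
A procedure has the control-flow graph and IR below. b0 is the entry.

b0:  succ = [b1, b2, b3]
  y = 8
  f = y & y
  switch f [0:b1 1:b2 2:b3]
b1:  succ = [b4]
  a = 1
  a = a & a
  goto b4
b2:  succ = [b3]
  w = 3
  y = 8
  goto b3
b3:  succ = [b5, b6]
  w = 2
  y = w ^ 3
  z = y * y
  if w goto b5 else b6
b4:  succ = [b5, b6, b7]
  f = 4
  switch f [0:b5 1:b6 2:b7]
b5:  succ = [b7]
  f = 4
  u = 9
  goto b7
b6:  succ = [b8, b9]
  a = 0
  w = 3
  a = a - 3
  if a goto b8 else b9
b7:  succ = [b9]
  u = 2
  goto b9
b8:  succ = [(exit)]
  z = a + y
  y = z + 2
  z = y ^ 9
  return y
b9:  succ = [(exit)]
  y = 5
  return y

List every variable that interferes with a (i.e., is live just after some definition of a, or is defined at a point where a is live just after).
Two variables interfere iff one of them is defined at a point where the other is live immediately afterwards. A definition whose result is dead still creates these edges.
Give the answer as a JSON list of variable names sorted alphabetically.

def/use:
  b0 def {f,y} use ∅
  b1 def {a} use ∅
  b2 def {w,y} use ∅
  b3 def {w,y,z} use ∅
  b4 def {f} use ∅
  b5 def {f,u} use ∅
  b6 def {a,w} use ∅
  b7 def {u} use ∅
  b8 def {y,z} use {a,y}
  b9 def {y} use ∅

Live sets:
  b0 li=∅ lo={y}
  b1 li={y} lo={y}
  b2 li=∅ lo=∅
  b3 li=∅ lo={y}
  b4 li={y} lo={y}
  b5 li=∅ lo=∅
  b6 li={y} lo={a,y}
  b7 li=∅ lo=∅
  b8 li={a,y} lo=∅
  b9 li=∅ lo=∅

Interference:
  a: {w,y}
  f: {y}
  u: ∅
  w: {a,y,z}
  y: {a,f,w,z}
  z: {w,y}

N(a) = ["w", "y"]

Answer: ["w", "y"]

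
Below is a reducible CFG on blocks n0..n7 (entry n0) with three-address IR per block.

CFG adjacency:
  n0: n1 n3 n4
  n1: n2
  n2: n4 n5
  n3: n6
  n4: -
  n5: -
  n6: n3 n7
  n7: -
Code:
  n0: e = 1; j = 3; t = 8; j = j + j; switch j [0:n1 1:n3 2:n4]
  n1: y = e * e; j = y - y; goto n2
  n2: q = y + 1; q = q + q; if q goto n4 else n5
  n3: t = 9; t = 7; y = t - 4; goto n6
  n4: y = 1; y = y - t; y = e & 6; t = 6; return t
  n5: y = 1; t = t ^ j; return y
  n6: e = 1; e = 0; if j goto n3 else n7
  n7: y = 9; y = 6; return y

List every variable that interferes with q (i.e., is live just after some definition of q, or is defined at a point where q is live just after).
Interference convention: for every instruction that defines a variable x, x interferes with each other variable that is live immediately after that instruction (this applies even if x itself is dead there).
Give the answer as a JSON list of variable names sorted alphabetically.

Block summaries:
  n0 def {e,j,t} use ∅
  n1 def {j,y} use {e}
  n2 def {q} use {y}
  n3 def {t,y} use ∅
  n4 def {t,y} use {e,t}
  n5 def {t,y} use {j,t}
  n6 def {e} use {j}
  n7 def {y} use ∅

Liveness:
  live n0: ∅→{e,j,t}
  live n1: {e,t}→{e,j,t,y}
  live n2: {e,j,t,y}→{e,j,t}
  live n3: {j}→{j}
  live n4: {e,t}→∅
  live n5: {j,t}→∅
  live n6: {j}→{j}
  live n7: ∅→∅

Interfere edges:
  e: {j,q,t,y}
  j: {e,q,t,y}
  q: {e,j,t}
  t: {e,j,q,y}
  y: {e,j,t}

N(q) = ["e", "j", "t"]

Answer: ["e", "j", "t"]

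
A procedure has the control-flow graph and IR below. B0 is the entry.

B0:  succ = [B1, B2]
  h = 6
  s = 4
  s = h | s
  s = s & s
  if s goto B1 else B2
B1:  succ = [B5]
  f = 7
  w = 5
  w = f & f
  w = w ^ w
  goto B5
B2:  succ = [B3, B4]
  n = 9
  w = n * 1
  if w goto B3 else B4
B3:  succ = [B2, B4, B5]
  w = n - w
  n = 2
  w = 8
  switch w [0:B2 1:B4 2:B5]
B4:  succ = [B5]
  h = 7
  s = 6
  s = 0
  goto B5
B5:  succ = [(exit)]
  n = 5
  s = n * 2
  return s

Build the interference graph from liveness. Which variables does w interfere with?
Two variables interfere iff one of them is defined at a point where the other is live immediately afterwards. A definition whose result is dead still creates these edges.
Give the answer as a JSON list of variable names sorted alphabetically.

Block summaries:
  B0: def={h,s} ue=∅
  B1: def={f,w} ue=∅
  B2: def={n,w} ue=∅
  B3: def={n,w} ue={n,w}
  B4: def={h,s} ue=∅
  B5: def={n,s} ue=∅

Liveness:
  B0: in=∅ out=∅
  B1: in=∅ out=∅
  B2: in=∅ out={n,w}
  B3: in={n,w} out=∅
  B4: in=∅ out=∅
  B5: in=∅ out=∅

Interfere edges:
  f: {w}
  h: {s}
  n: {w}
  s: {h}
  w: {f,n}

N(w) = ["f", "n"]

Answer: ["f", "n"]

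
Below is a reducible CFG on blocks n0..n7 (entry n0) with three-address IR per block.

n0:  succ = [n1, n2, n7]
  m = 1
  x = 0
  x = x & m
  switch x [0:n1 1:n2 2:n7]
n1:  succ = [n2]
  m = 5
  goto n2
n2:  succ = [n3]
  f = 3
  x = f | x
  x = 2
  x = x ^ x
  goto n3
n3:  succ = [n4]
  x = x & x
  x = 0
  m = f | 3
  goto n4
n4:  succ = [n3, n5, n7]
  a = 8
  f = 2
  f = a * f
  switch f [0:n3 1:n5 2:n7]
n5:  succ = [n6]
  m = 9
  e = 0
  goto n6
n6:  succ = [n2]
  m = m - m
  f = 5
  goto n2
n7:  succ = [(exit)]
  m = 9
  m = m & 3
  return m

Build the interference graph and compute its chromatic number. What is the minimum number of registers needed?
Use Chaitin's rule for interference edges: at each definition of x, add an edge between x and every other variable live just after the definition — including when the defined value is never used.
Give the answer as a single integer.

Per-block:
  n0 def {m,x} use ∅
  n1 def {m} use ∅
  n2 def {f,x} use {x}
  n3 def {m,x} use {f,x}
  n4 def {a,f} use ∅
  n5 def {e,m} use ∅
  n6 def {f,m} use {m}
  n7 def {m} use ∅

Live sets:
  n0 li=∅ lo={x}
  n1 li={x} lo={x}
  n2 li={x} lo={f,x}
  n3 li={f,x} lo={x}
  n4 li={x} lo={f,x}
  n5 li={x} lo={m,x}
  n6 li={m,x} lo={x}
  n7 li=∅ lo=∅

Interfere edges:
  a — {f,x}
  e — {m,x}
  f — {a,x}
  m — {e,x}
  x — {a,e,f,m}

Colouring:
  clique {a,f,x} ⇒ need ≥ 3
  3-colouring: c0={x}  c1={a,e}  c2={f,m}
  χ = 3

Answer: 3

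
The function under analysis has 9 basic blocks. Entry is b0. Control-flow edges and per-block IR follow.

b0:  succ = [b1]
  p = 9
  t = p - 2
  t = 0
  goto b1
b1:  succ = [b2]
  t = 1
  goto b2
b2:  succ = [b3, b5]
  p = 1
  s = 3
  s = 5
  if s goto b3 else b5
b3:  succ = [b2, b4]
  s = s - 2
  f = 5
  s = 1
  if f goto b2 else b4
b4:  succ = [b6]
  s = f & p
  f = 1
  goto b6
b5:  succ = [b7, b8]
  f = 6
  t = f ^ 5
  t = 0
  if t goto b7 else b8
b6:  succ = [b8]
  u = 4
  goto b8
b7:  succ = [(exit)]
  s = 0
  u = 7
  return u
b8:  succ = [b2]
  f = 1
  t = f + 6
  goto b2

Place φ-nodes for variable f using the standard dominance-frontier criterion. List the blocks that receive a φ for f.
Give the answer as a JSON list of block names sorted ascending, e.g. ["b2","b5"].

Answer: ["b2", "b8"]

Working:
idom tree: b1←b0 b2←b1 b3←b2 b4←b3 b5←b2 b6←b4 b7←b5 b8←b2
Dom at joins:
  b2: preds {b1,b3,b8}: {b0,b1} ∩ {b0,b1,b2,b3} ∩ {b0,b1,b2,b8} = {b0,b1}; idom=b1
  b8: preds {b5,b6}: {b0,b1,b2,b5} ∩ {b0,b1,b2,b3,b4,b6} = {b0,b1,b2}; idom=b2

Frontier:
  join b2 pred b1: · stop@b1
  join b2 pred b3: b3→b2 stop@b1
  join b2 pred b8: b8→b2 stop@b1
  join b8 pred b5: b5 stop@b2
  join b8 pred b6: b6→b4→b3 stop@b2
  DF(b0)=∅
  DF(b1)=∅
  DF(b2)={b2}
  DF(b3)={b2,b8}
  DF(b4)={b8}
  DF(b5)={b8}
  DF(b6)={b8}
  DF(b7)=∅
  DF(b8)={b2}

φ for f: defs {b3,b4,b5,b8}
  DF⁺ = {b2,b8}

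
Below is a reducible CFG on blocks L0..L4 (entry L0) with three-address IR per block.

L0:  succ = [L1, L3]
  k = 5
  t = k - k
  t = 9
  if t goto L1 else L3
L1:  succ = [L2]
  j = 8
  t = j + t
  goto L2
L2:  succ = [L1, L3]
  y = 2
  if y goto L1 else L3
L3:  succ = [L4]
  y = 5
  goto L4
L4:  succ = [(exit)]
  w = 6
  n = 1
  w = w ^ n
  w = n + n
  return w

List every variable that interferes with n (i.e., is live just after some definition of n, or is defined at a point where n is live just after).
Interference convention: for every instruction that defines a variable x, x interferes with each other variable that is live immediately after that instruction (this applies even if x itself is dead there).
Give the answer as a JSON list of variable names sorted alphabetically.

Block summaries:
  L0 def {k,t} use ∅
  L1 def {j,t} use {t}
  L2 def {y} use ∅
  L3 def {y} use ∅
  L4 def {n,w} use ∅

Backward fixpoint:
  live L0: ∅→{t}
  live L1: {t}→{t}
  live L2: {t}→{t}
  live L3: ∅→∅
  live L4: ∅→∅

Conflict graph:
  j — {t}
  k — ∅
  n — {w}
  t — {j,y}
  w — {n}
  y — {t}

N(n) = ["w"]

Answer: ["w"]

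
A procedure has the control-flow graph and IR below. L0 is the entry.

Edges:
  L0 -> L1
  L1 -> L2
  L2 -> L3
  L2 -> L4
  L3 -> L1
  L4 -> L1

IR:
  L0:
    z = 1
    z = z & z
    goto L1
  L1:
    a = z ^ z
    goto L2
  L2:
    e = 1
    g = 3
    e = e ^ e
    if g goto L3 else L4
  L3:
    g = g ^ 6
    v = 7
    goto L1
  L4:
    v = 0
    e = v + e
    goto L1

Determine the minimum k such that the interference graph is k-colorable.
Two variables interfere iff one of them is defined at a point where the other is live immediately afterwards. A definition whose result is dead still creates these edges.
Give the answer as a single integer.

Answer: 3

Working:
Block summaries:
  L0 def {z} use ∅
  L1 def {a} use {z}
  L2 def {e,g} use ∅
  L3 def {g,v} use {g}
  L4 def {e,v} use {e}

Backward fixpoint:
  live L0: ∅→{z}
  live L1: {z}→{z}
  live L2: {z}→{e,g,z}
  live L3: {g,z}→{z}
  live L4: {e,z}→{z}

Interference:
  a — {z}
  e — {g,v,z}
  g — {e,z}
  v — {e,z}
  z — {a,e,g,v}

Registers:
  lower bound: {e,g,z} mutually conflict ⇒ χ ≥ 3
  3-colouring: R0={z}  R1={a,e}  R2={g,v}
  χ = 3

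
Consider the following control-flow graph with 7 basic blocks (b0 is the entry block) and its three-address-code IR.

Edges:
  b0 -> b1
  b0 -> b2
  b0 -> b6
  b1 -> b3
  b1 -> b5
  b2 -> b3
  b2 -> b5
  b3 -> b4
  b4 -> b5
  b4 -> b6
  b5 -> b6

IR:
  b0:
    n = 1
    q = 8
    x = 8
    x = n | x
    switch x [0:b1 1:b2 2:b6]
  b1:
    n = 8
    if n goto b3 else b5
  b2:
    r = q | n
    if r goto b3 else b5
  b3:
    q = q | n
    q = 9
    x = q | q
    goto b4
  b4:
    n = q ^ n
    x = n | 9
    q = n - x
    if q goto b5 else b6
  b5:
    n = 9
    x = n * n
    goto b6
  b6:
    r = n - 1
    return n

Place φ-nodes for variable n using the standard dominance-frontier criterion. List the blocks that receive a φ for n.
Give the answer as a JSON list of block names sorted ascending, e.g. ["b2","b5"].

Answer: ["b3", "b5", "b6"]

Analysis:
idom tree: b1←b0 b2←b0 b3←b0 b4←b3 b5←b0 b6←b0
Dom∩ at merges:
  b3: preds {b1,b2}: {b0,b1} ∩ {b0,b2} = {b0}; idom=b0
  b5: preds {b1,b2,b4}: {b0,b1} ∩ {b0,b2} ∩ {b0,b3,b4} = {b0}; idom=b0
  b6: preds {b0,b4,b5}: {b0} ∩ {b0,b3,b4} ∩ {b0,b5} = {b0}; idom=b0

DF walk-up:
  b3←b1: walk b1 to b0
  b3←b2: walk b2 to b0
  b5←b1: walk b1 to b0
  b5←b2: walk b2 to b0
  b5←b4: walk b4→b3 to b0
  b6←b0: walk · to b0
  b6←b4: walk b4→b3 to b0
  b6←b5: walk b5 to b0
  b0: DF=∅
  b1: DF={b3,b5}
  b2: DF={b3,b5}
  b3: DF={b5,b6}
  b4: DF={b5,b6}
  b5: DF={b6}
  b6: DF=∅

φ for n: defs {b0,b1,b4,b5}
  DF⁺ = {b3,b5,b6}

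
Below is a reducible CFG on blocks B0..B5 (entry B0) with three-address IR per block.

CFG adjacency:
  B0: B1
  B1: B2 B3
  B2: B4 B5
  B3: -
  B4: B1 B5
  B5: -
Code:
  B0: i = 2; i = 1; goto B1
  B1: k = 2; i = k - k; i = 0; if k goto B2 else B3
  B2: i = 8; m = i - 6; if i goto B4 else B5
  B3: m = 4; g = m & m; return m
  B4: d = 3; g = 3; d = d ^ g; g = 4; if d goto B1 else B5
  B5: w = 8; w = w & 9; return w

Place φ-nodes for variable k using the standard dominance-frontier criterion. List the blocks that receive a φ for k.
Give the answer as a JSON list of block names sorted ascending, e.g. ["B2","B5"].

idom tree: B1←B0 B2←B1 B3←B1 B4←B2 B5←B2
Dom∩ at merges:
  B1: preds {B0,B4}: {B0} ∩ {B0,B1,B2,B4} = {B0}; idom=B0
  B5: preds {B2,B4}: {B0,B1,B2} ∩ {B0,B1,B2,B4} = {B0,B1,B2}; idom=B2

DF walk-up:
  join B1 pred B0: · stop@B0
  join B1 pred B4: B4→B2→B1 stop@B0
  join B5 pred B2: · stop@B2
  join B5 pred B4: B4 stop@B2
  B0 → ∅
  B1 → {B1}
  B2 → {B1}
  B3 → ∅
  B4 → {B1,B5}
  B5 → ∅

φ for k: defs {B1}
  DF⁺ = {B1}

Answer: ["B1"]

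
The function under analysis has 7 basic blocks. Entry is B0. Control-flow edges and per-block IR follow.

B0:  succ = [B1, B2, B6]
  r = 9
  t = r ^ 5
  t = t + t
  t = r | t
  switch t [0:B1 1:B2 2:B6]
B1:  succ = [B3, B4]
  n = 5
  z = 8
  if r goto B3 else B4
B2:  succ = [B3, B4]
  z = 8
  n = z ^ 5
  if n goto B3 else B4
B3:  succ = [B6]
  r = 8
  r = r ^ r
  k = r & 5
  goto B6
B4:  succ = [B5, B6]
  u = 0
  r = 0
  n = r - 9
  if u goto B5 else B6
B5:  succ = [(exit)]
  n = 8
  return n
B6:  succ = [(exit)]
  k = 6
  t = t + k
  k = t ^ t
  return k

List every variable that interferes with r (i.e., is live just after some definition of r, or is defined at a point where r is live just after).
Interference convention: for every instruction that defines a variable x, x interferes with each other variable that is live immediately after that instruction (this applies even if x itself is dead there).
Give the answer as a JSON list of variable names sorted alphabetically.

Answer: ["n", "t", "u", "z"]

Derivation:
Block summaries:
  B0: def={r,t} ue=∅
  B1: def={n,z} ue={r}
  B2: def={n,z} ue=∅
  B3: def={k,r} ue=∅
  B4: def={n,r,u} ue=∅
  B5: def={n} ue=∅
  B6: def={k,t} ue={t}

Backward fixpoint:
  live B0: ∅→{r,t}
  live B1: {r,t}→{t}
  live B2: {t}→{t}
  live B3: {t}→{t}
  live B4: {t}→{t}
  live B5: ∅→∅
  live B6: {t}→∅

Interfere edges:
  k: {t}
  n: {r,t,u}
  r: {n,t,u,z}
  t: {k,n,r,u,z}
  u: {n,r,t}
  z: {r,t}

N(r) = ["n", "t", "u", "z"]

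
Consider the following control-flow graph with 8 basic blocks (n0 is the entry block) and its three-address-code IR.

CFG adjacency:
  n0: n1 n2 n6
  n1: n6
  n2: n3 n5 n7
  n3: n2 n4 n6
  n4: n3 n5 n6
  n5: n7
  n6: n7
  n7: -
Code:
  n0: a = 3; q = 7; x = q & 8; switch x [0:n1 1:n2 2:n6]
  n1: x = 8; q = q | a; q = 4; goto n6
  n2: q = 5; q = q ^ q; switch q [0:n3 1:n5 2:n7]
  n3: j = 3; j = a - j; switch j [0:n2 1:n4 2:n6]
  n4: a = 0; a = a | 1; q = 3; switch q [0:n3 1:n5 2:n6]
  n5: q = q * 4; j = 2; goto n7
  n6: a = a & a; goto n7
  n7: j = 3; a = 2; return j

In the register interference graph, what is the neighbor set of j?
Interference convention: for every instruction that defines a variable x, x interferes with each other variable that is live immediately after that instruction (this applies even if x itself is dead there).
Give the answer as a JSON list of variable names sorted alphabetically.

Answer: ["a"]

Derivation:
Block summaries:
  n0: {a,q,x} / ∅
  n1: {q,x} / {a,q}
  n2: {q} / ∅
  n3: {j} / {a}
  n4: {a,q} / ∅
  n5: {j,q} / {q}
  n6: {a} / {a}
  n7: {a,j} / ∅

Backward fixpoint:
  live n0: ∅→{a,q}
  live n1: {a,q}→{a}
  live n2: {a}→{a,q}
  live n3: {a}→{a}
  live n4: ∅→{a,q}
  live n5: {q}→∅
  live n6: {a}→∅
  live n7: ∅→∅

Conflict graph:
  a↔{j,q,x}
  j↔{a}
  q↔{a,x}
  x↔{a,q}

N(j) = ["a"]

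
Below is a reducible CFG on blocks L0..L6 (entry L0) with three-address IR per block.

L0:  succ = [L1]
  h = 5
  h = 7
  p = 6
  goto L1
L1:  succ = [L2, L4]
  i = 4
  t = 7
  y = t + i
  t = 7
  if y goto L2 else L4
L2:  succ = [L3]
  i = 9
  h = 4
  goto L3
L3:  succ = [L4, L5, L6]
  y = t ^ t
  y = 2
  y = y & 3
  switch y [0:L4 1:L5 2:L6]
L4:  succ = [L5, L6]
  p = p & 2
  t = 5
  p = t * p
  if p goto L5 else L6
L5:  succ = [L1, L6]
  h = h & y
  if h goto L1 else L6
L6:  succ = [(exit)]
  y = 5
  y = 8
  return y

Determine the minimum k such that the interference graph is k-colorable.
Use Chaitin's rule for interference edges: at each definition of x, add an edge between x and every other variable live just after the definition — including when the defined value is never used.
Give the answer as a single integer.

Answer: 4

Derivation:
Per-block:
  L0: {h,p} / ∅
  L1: {i,t,y} / ∅
  L2: {h,i} / ∅
  L3: {y} / {t}
  L4: {p,t} / {p}
  L5: {h} / {h,y}
  L6: {y} / ∅

Liveness:
  L0 li=∅ lo={h,p}
  L1 li={h,p} lo={h,p,t,y}
  L2 li={p,t} lo={h,p,t}
  L3 li={h,p,t} lo={h,p,y}
  L4 li={h,p,y} lo={h,p,y}
  L5 li={h,p,y} lo={h,p}
  L6 li=∅ lo=∅

Interference:
  h: {i,p,t,y}
  i: {h,p,t}
  p: {h,i,t,y}
  t: {h,i,p,y}
  y: {h,p,t}

Chromatic number:
  clique {h,i,p,t} ⇒ need ≥ 4
  assign h→r0 i→r3 p→r1 t→r2 y→r3 — no edge inside a register ⇒ χ ≤ 4
  χ = 4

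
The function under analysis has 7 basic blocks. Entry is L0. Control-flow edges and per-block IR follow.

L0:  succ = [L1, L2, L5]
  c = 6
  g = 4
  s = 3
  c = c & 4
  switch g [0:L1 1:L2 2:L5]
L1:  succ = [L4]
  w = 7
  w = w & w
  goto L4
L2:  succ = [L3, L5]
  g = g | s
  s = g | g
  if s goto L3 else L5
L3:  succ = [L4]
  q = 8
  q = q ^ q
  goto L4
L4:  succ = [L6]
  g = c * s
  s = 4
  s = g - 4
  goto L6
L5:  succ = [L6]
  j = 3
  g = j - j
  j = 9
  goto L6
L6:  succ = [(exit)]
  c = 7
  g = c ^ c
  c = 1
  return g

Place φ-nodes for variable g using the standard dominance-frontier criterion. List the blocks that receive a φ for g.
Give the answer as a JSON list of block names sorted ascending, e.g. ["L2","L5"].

Answer: ["L4", "L5", "L6"]

Analysis:
idom tree: L1←L0 L2←L0 L3←L2 L4←L0 L5←L0 L6←L0
Dom∩ at merges:
  L4: preds {L1,L3}: {L0,L1} ∩ {L0,L2,L3} = {L0}; idom=L0
  L5: preds {L0,L2}: {L0} ∩ {L0,L2} = {L0}; idom=L0
  L6: preds {L4,L5}: {L0,L4} ∩ {L0,L5} = {L0}; idom=L0

DF derivation:
  L4←L1: walk L1 to L0
  L4←L3: walk L3→L2 to L0
  L5←L0: walk · to L0
  L5←L2: walk L2 to L0
  L6←L4: walk L4 to L0
  L6←L5: walk L5 to L0
  L0 → ∅
  L1 → {L4}
  L2 → {L4,L5}
  L3 → {L4}
  L4 → {L6}
  L5 → {L6}
  L6 → ∅

φ for g: defs {L0,L2,L4,L5,L6}
  DF⁺ = {L4,L5,L6}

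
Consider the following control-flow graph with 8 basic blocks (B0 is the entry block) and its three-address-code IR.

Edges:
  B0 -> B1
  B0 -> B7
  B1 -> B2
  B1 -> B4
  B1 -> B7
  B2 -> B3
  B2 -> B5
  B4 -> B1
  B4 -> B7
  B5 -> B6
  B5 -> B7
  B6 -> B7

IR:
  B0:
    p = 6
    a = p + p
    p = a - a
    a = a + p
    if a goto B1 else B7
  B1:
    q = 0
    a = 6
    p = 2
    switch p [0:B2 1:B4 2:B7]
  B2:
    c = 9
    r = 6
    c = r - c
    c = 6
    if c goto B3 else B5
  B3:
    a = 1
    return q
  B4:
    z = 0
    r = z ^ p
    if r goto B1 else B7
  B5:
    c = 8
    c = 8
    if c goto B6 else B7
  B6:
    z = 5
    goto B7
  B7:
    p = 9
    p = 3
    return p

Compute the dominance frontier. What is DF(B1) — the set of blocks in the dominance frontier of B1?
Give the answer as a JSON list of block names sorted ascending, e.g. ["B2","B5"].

Answer: ["B1", "B7"]

Derivation:
idom tree: B1←B0 B2←B1 B3←B2 B4←B1 B5←B2 B6←B5 B7←B0
Dom∩ at merges:
  B1: preds {B0,B4}: {B0} ∩ {B0,B1,B4} = {B0}; idom=B0
  B7: preds {B0,B1,B4,B5,B6}: {B0} ∩ {B0,B1} ∩ {B0,B1,B4} ∩ {B0,B1,B2,B5} ∩ {B0,B1,B2,B5,B6} = {B0}; idom=B0

DF derivation:
  B1←B0: walk · to B0
  B1←B4: walk B4→B1 to B0
  B7←B0: walk · to B0
  B7←B1: walk B1 to B0
  B7←B4: walk B4→B1 to B0
  B7←B5: walk B5→B2→B1 to B0
  B7←B6: walk B6→B5→B2→B1 to B0
  B0: DF=∅
  B1: DF={B1,B7}
  B2: DF={B7}
  B3: DF=∅
  B4: DF={B1,B7}
  B5: DF={B7}
  B6: DF={B7}
  B7: DF=∅

DF(B1) = ["B1", "B7"]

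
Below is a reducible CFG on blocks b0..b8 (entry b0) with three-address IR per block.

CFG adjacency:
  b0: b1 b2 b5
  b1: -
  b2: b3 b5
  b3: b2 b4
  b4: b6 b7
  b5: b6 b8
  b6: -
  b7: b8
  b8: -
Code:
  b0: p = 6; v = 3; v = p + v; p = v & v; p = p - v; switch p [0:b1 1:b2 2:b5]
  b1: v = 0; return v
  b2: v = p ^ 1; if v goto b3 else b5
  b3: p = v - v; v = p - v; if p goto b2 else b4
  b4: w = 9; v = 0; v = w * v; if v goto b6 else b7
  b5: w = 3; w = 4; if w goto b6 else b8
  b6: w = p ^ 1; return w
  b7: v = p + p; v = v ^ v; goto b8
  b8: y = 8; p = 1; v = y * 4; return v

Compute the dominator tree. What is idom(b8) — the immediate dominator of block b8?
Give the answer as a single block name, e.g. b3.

Answer: b0

Analysis:
idom tree: b1←b0 b2←b0 b3←b2 b4←b3 b5←b0 b6←b0 b7←b4 b8←b0
Dom at joins:
  b2: preds {b0,b3}: {b0} ∩ {b0,b2,b3} = {b0}; idom=b0
  b5: preds {b0,b2}: {b0} ∩ {b0,b2} = {b0}; idom=b0
  b6: preds {b4,b5}: {b0,b2,b3,b4} ∩ {b0,b5} = {b0}; idom=b0
  b8: preds {b5,b7}: {b0,b5} ∩ {b0,b2,b3,b4,b7} = {b0}; idom=b0

idom(b8) = b0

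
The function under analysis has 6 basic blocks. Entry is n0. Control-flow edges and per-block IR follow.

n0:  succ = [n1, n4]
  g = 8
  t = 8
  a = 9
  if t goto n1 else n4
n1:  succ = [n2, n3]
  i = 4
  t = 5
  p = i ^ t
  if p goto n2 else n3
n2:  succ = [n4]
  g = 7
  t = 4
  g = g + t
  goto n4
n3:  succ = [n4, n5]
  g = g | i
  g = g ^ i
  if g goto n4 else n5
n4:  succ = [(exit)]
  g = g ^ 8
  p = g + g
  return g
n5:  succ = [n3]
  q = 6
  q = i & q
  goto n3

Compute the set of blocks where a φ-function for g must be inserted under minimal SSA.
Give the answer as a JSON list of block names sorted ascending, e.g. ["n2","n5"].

Answer: ["n3", "n4"]

Analysis:
idom tree: n1←n0 n2←n1 n3←n1 n4←n0 n5←n3
Dom at joins:
  n3: preds {n1,n5}: {n0,n1} ∩ {n0,n1,n3,n5} = {n0,n1}; idom=n1
  n4: preds {n0,n2,n3}: {n0} ∩ {n0,n1,n2} ∩ {n0,n1,n3} = {n0}; idom=n0

Frontier:
  join n3 pred n1: · stop@n1
  join n3 pred n5: n5→n3 stop@n1
  join n4 pred n0: · stop@n0
  join n4 pred n2: n2→n1 stop@n0
  join n4 pred n3: n3→n1 stop@n0
  DF(n0)=∅
  DF(n1)={n4}
  DF(n2)={n4}
  DF(n3)={n3,n4}
  DF(n4)=∅
  DF(n5)={n3}

φ for g: defs {n0,n2,n3,n4}
  DF⁺ = {n3,n4}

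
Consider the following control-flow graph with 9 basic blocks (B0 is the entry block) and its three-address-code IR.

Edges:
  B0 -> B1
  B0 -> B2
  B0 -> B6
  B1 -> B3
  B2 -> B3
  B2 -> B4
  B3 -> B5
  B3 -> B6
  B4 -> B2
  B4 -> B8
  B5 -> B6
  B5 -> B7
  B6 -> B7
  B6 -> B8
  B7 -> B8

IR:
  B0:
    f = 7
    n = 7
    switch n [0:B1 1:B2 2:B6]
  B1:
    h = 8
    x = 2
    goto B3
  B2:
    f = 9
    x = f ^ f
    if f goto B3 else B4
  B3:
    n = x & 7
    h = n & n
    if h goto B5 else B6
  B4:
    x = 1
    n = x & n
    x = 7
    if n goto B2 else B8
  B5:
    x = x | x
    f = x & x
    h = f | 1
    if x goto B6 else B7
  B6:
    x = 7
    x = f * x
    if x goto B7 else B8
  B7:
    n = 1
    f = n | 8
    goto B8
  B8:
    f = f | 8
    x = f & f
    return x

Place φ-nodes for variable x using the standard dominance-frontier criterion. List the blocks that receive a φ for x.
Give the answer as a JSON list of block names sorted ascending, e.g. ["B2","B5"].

Answer: ["B2", "B3", "B6", "B7", "B8"]

Derivation:
idom tree: B1←B0 B2←B0 B3←B0 B4←B2 B5←B3 B6←B0 B7←B0 B8←B0
Dom∩ at merges:
  B2: preds {B0,B4}: {B0} ∩ {B0,B2,B4} = {B0}; idom=B0
  B3: preds {B1,B2}: {B0,B1} ∩ {B0,B2} = {B0}; idom=B0
  B6: preds {B0,B3,B5}: {B0} ∩ {B0,B3} ∩ {B0,B3,B5} = {B0}; idom=B0
  B7: preds {B5,B6}: {B0,B3,B5} ∩ {B0,B6} = {B0}; idom=B0
  B8: preds {B4,B6,B7}: {B0,B2,B4} ∩ {B0,B6} ∩ {B0,B7} = {B0}; idom=B0

DF derivation:
  B2←B0: walk · to B0
  B2←B4: walk B4→B2 to B0
  B3←B1: walk B1 to B0
  B3←B2: walk B2 to B0
  B6←B0: walk · to B0
  B6←B3: walk B3 to B0
  B6←B5: walk B5→B3 to B0
  B7←B5: walk B5→B3 to B0
  B7←B6: walk B6 to B0
  B8←B4: walk B4→B2 to B0
  B8←B6: walk B6 to B0
  B8←B7: walk B7 to B0
  B0 → ∅
  B1 → {B3}
  B2 → {B2,B3,B8}
  B3 → {B6,B7}
  B4 → {B2,B8}
  B5 → {B6,B7}
  B6 → {B7,B8}
  B7 → {B8}
  B8 → ∅

φ for x: defs {B1,B2,B4,B5,B6,B8}
  DF⁺ = {B2,B3,B6,B7,B8}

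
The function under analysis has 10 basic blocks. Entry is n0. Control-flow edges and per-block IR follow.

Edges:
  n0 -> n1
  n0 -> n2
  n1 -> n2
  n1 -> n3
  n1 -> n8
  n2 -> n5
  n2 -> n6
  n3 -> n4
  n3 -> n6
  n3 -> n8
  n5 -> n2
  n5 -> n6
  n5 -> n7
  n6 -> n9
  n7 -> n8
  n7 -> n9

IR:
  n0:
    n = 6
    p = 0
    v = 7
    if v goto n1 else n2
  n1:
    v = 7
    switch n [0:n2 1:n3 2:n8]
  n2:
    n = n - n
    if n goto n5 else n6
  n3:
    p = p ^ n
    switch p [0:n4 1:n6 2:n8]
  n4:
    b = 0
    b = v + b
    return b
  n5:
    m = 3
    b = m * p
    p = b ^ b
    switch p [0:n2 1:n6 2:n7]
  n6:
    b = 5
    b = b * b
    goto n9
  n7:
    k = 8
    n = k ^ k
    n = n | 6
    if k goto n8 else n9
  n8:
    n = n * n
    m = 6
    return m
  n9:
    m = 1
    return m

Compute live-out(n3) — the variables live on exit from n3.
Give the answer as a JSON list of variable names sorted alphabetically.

Per-block:
  n0: def={n,p,v} ue=∅
  n1: def={v} ue={n}
  n2: def={n} ue={n}
  n3: def={p} ue={n,p}
  n4: def={b} ue={v}
  n5: def={b,m,p} ue={p}
  n6: def={b} ue=∅
  n7: def={k,n} ue=∅
  n8: def={m,n} ue={n}
  n9: def={m} ue=∅

Liveness:
  n0: in=∅ out={n,p}
  n1: in={n,p} out={n,p,v}
  n2: in={n,p} out={n,p}
  n3: in={n,p,v} out={n,v}
  n4: in={v} out=∅
  n5: in={n,p} out={n,p}
  n6: in=∅ out=∅
  n7: in=∅ out={n}
  n8: in={n} out=∅
  n9: in=∅ out=∅

live-out(n3) = ["n", "v"]

Answer: ["n", "v"]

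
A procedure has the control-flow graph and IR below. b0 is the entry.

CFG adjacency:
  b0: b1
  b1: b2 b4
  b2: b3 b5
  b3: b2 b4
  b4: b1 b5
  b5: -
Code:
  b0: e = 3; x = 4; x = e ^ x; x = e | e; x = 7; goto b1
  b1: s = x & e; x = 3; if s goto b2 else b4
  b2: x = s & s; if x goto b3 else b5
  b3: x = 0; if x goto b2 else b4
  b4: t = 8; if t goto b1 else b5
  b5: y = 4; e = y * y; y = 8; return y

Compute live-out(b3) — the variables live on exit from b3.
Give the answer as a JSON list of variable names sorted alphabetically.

Per-block:
  b0: {e,x} / ∅
  b1: {s,x} / {e,x}
  b2: {x} / {s}
  b3: {x} / ∅
  b4: {t} / ∅
  b5: {e,y} / ∅

Live sets:
  b0 li=∅ lo={e,x}
  b1 li={e,x} lo={e,s,x}
  b2 li={e,s} lo={e,s}
  b3 li={e,s} lo={e,s,x}
  b4 li={e,x} lo={e,x}
  b5 li=∅ lo=∅

live-out(b3) = ["e", "s", "x"]

Answer: ["e", "s", "x"]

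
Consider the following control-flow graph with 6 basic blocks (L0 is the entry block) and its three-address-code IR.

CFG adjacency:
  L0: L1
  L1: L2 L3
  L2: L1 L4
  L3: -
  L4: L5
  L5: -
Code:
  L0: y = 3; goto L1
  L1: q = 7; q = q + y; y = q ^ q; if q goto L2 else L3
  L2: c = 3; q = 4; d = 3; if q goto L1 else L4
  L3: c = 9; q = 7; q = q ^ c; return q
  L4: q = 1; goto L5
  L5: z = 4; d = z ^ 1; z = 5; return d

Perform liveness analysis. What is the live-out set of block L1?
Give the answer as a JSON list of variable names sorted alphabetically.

def/use:
  L0: def={y} ue=∅
  L1: def={q,y} ue={y}
  L2: def={c,d,q} ue=∅
  L3: def={c,q} ue=∅
  L4: def={q} ue=∅
  L5: def={d,z} ue=∅

Live sets:
  L0 li=∅ lo={y}
  L1 li={y} lo={y}
  L2 li={y} lo={y}
  L3 li=∅ lo=∅
  L4 li=∅ lo=∅
  L5 li=∅ lo=∅

live-out(L1) = ["y"]

Answer: ["y"]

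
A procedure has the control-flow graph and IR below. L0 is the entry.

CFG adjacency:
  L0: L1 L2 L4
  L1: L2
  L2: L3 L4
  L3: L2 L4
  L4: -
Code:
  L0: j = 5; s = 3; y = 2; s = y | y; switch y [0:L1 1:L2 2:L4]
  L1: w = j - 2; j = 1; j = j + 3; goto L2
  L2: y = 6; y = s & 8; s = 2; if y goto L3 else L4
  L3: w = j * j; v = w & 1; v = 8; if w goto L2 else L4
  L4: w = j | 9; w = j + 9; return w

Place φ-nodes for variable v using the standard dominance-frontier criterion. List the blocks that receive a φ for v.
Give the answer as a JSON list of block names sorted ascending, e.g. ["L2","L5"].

idom tree: L1←L0 L2←L0 L3←L2 L4←L0
Dom∩ at merges:
  L2: preds {L0,L1,L3}: {L0} ∩ {L0,L1} ∩ {L0,L2,L3} = {L0}; idom=L0
  L4: preds {L0,L2,L3}: {L0} ∩ {L0,L2} ∩ {L0,L2,L3} = {L0}; idom=L0

DF derivation:
  join L2 pred L0: · stop@L0
  join L2 pred L1: L1 stop@L0
  join L2 pred L3: L3→L2 stop@L0
  join L4 pred L0: · stop@L0
  join L4 pred L2: L2 stop@L0
  join L4 pred L3: L3→L2 stop@L0
  L0 → ∅
  L1 → {L2}
  L2 → {L2,L4}
  L3 → {L2,L4}
  L4 → ∅

φ for v: defs {L3}
  DF⁺ = {L2,L4}

Answer: ["L2", "L4"]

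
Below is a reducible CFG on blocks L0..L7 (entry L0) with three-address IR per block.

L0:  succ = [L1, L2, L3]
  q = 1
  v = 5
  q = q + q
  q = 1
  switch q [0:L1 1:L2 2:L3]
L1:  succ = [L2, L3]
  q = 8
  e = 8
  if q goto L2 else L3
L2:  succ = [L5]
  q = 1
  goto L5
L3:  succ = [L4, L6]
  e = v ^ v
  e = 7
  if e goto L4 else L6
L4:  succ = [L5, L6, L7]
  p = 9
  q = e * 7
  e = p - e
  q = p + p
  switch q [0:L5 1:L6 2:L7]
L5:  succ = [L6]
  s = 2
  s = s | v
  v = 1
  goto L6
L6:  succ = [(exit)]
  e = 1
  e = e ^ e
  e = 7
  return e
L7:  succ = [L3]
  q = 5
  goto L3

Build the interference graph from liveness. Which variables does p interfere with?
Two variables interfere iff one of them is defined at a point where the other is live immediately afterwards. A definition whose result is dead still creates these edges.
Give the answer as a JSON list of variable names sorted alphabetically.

Answer: ["e", "q", "v"]

Analysis:
Block summaries:
  L0: {q,v} / ∅
  L1: {e,q} / ∅
  L2: {q} / ∅
  L3: {e} / {v}
  L4: {e,p,q} / {e}
  L5: {s,v} / {v}
  L6: {e} / ∅
  L7: {q} / ∅

Live sets:
  L0 li=∅ lo={v}
  L1 li={v} lo={v}
  L2 li={v} lo={v}
  L3 li={v} lo={e,v}
  L4 li={e,v} lo={v}
  L5 li={v} lo=∅
  L6 li=∅ lo=∅
  L7 li={v} lo={v}

Conflict graph:
  e↔{p,q,v}
  p↔{e,q,v}
  q↔{e,p,v}
  s↔{v}
  v↔{e,p,q,s}

N(p) = ["e", "q", "v"]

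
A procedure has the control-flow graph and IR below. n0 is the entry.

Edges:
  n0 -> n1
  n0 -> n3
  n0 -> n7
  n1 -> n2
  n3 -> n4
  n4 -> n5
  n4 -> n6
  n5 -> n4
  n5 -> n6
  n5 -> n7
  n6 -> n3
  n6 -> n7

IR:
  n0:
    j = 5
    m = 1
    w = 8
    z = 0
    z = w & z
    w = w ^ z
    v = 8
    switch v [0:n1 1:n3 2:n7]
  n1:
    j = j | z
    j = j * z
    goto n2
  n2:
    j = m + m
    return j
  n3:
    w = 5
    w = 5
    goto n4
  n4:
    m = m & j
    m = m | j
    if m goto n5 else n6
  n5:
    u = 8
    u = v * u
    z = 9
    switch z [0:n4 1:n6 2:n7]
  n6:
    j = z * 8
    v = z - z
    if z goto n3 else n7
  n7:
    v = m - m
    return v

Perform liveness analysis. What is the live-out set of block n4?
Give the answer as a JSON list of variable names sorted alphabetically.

Answer: ["j", "m", "v", "z"]

Derivation:
Per-block:
  n0: {j,m,v,w,z} / ∅
  n1: {j} / {j,z}
  n2: {j} / {m}
  n3: {w} / ∅
  n4: {m} / {j,m}
  n5: {u,z} / {v}
  n6: {j,v} / {z}
  n7: {v} / {m}

Liveness:
  n0 li=∅ lo={j,m,v,z}
  n1 li={j,m,z} lo={m}
  n2 li={m} lo=∅
  n3 li={j,m,v,z} lo={j,m,v,z}
  n4 li={j,m,v,z} lo={j,m,v,z}
  n5 li={j,m,v} lo={j,m,v,z}
  n6 li={m,z} lo={j,m,v,z}
  n7 li={m} lo=∅

live-out(n4) = ["j", "m", "v", "z"]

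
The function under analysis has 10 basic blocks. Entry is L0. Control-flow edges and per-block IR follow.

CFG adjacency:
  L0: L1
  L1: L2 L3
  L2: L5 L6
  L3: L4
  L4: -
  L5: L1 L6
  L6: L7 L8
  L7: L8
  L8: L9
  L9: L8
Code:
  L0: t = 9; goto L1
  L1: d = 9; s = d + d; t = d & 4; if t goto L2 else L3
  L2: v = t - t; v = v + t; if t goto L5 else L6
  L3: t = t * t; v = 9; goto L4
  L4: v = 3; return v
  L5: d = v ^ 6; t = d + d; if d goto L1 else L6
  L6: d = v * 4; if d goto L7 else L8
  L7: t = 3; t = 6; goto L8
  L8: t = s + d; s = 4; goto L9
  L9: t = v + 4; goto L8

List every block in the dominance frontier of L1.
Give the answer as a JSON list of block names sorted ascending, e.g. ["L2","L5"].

idom tree: L1←L0 L2←L1 L3←L1 L4←L3 L5←L2 L6←L2 L7←L6 L8←L6 L9←L8
Dom∩ at merges:
  L1: preds {L0,L5}: {L0} ∩ {L0,L1,L2,L5} = {L0}; idom=L0
  L6: preds {L2,L5}: {L0,L1,L2} ∩ {L0,L1,L2,L5} = {L0,L1,L2}; idom=L2
  L8: preds {L6,L7,L9}: {L0,L1,L2,L6} ∩ {L0,L1,L2,L6,L7} ∩ {L0,L1,L2,L6,L8,L9} = {L0,L1,L2,L6}; idom=L6

DF derivation:
  L1←L0: walk · to L0
  L1←L5: walk L5→L2→L1 to L0
  L6←L2: walk · to L2
  L6←L5: walk L5 to L2
  L8←L6: walk · to L6
  L8←L7: walk L7 to L6
  L8←L9: walk L9→L8 to L6
  L0: DF=∅
  L1: DF={L1}
  L2: DF={L1}
  L3: DF=∅
  L4: DF=∅
  L5: DF={L1,L6}
  L6: DF=∅
  L7: DF={L8}
  L8: DF={L8}
  L9: DF={L8}

DF(L1) = ["L1"]

Answer: ["L1"]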